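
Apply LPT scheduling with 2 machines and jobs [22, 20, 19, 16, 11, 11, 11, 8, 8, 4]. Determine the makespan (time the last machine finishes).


Jobs (LPT sorted): [22, 20, 19, 16, 11, 11, 11, 8, 8, 4]
Machines: 2
  J=22 → Machine 1 (load: 0+22=22)
  J=20 → Machine 2 (load: 0+20=20)
  J=19 → Machine 2 (load: 20+19=39)
  J=16 → Machine 1 (load: 22+16=38)
  J=11 → Machine 1 (load: 38+11=49)
  J=11 → Machine 2 (load: 39+11=50)
  J=11 → Machine 1 (load: 49+11=60)
  J=8 → Machine 2 (load: 50+8=58)
  J=8 → Machine 2 (load: 58+8=66)
  J=4 → Machine 1 (load: 60+4=64)
Machine loads: [64, 66]
Makespan = max = 66 time units


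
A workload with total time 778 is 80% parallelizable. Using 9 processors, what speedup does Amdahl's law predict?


Amdahl's law: T_p = T × ((1-p) + p/N)
= 778 × ((1-0.8) + 0.8/9)
= 778 × (0.20 + 0.0889)
= 778 × 0.2889
= 224.76
Speedup = 778/224.76
= 3.46×


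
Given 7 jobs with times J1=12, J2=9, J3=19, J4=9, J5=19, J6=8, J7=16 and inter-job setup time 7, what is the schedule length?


Makespan = Σ processing + (n-1) × setup
= (12 + 9 + 19 + 9 + 19 + 8 + 16) + (7-1)×7
= 92 + 42
= 134 time units


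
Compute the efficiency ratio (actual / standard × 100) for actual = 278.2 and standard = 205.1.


Efficiency = (actual / standard) × 100
= (278.2 / 205.1) × 100
= 135.6%


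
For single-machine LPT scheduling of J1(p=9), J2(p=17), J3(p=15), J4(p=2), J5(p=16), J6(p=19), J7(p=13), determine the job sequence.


LPT: sort by longest processing time first
  J6: p=19
  J2: p=17
  J5: p=16
  J3: p=15
  J7: p=13
  J1: p=9
  J4: p=2
Order: J6 → J2 → J5 → J3 → J7 → J1 → J4


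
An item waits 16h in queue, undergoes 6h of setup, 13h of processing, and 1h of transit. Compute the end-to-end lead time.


Lead time = queue + setup + processing + transit
= 16 + 6 + 13 + 1
= 36 hours


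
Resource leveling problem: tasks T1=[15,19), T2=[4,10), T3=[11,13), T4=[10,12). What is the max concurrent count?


Check each time point for overlaps:
  t=11: 2 tasks active (T3, T4)
Max concurrent = 2


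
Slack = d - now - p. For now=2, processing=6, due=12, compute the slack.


Slack = due - current_time - processing
= 12 - 2 - 6
= 4


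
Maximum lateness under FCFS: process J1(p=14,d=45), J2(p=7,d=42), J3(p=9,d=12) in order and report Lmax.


Lateness per job (L = C - d):
  J1: C=14, d=45, L=-31
  J2: C=21, d=42, L=-21
  J3: C=30, d=12, L=18
Lmax = max(-31, -21, 18)
= 18


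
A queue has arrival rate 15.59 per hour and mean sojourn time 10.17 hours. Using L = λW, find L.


Little's law: L = λ × W
= 15.59 × 10.17
= 158.55


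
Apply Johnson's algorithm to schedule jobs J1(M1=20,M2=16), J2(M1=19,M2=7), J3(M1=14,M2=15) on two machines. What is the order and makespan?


Johnson's rule:
Group 1 (M1≤M2, sort by M1): ['J3']
Group 2 (M1>M2, sort desc M2): ['J1', 'J2']
Sequence: J3 → J1 → J2
Makespan calculation:
  J3: M1 done=14, M2 done=29
  J1: M1 done=34, M2 done=50
  J2: M1 done=53, M2 done=60
= Sequence: J3 → J1 → J2, Makespan: 60


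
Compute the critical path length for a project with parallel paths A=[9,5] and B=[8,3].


Path A: 9 + 5 = 14
Path B: 8 + 3 = 11
Critical path = longest = max(14, 11)
= 14 (Path A)


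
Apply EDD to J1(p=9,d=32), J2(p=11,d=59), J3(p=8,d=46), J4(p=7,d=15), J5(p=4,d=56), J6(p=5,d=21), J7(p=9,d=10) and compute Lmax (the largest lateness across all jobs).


EDD order: J7 → J4 → J6 → J1 → J3 → J5 → J2
Completion and lateness:
  J7: C=9, d=10, L=9-10=-1
  J4: C=16, d=15, L=16-15=1
  J6: C=21, d=21, L=21-21=0
  J1: C=30, d=32, L=30-32=-2
  J3: C=38, d=46, L=38-46=-8
  J5: C=42, d=56, L=42-56=-14
  J2: C=53, d=59, L=53-59=-6
Lmax = max(-1, 1, 0, -2, -8, -14, -6)
= 1


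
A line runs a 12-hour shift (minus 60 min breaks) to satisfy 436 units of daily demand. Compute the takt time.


Available = 12×60 - 60 = 660 min
Takt time = 660 / 436
= 1.51 min/unit


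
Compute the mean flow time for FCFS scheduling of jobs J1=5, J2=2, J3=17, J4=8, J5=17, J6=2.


Completion times:
  J1: completes at 5
  J2: completes at 7
  J3: completes at 24
  J4: completes at 32
  J5: completes at 49
  J6: completes at 51
Sum = 168
Average = 168/6
= 28.00


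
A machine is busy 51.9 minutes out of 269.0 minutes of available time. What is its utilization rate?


Utilization = busy / total × 100
= 51.9 / 269.0 × 100
= 19.3%


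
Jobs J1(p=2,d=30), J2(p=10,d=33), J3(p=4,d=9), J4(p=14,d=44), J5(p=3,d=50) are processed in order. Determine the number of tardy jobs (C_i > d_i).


Completion vs due date:
  J1: C=2, d=30 → on time
  J2: C=12, d=33 → on time
  J3: C=16, d=9 → TARDY
  J4: C=30, d=44 → on time
  J5: C=33, d=50 → on time
Tardy jobs: J3
Count = 1


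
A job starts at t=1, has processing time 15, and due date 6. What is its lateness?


Completion = 1 + 15 = 16
Lateness = C - d = 16 - 6
= 10


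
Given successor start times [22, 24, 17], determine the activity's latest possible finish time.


LF = min of all successor start times
Successors start at: [22, 24, 17]
LF = min(22, 24, 17)
= 17


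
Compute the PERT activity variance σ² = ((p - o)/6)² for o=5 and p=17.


σ² = ((p - o) / 6)² = (p - o)² / 36
= (17 - 5)² / 36
= 12² / 36
= 144 / 36
= 4.0000


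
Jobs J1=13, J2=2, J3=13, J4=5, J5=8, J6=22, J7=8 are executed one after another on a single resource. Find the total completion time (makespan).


Sequential makespan: sum all processing times
= 13 + 2 + 13 + 5 + 8 + 22 + 8
= 71 time units


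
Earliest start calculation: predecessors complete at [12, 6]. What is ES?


ES = max of all predecessor completion times
Predecessors: [12, 6]
ES = max(12, 6)
= 12


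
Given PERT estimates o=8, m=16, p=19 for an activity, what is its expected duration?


te = (o + 4m + p) / 6
= (8 + 4×16 + 19) / 6
= (8 + 64 + 19) / 6
= 91 / 6
= 15.17


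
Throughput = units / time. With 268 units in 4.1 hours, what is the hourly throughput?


Throughput = units / time
= 268 / 4.1
= 65.4 units/hour


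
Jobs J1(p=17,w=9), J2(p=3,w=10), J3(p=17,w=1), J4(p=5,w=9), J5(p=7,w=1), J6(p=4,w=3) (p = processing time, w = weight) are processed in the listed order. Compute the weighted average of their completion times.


Completion times:
  J1: C=17, w×C=9×17=153
  J2: C=20, w×C=10×20=200
  J3: C=37, w×C=1×37=37
  J4: C=42, w×C=9×42=378
  J5: C=49, w×C=1×49=49
  J6: C=53, w×C=3×53=159
Sum w×C = 976
Sum w = 33
Weighted avg = 976/33
= 29.58


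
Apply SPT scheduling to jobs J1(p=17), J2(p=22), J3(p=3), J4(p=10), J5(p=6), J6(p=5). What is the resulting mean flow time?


SPT order: J3 → J6 → J5 → J4 → J1 → J2
Completion times:
  J3: C=3
  J6: C=8
  J5: C=14
  J4: C=24
  J1: C=41
  J2: C=63
Sum = 153, n = 6
Mean flow = 153/6
= 25.50


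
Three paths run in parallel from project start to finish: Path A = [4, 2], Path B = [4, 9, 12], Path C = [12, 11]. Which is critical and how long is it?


Path A: 4 + 2 = 6
Path B: 4 + 9 + 12 = 25
Path C: 12 + 11 = 23
Critical path = longest = max(6, 25, 23)
= 25 (Path B)


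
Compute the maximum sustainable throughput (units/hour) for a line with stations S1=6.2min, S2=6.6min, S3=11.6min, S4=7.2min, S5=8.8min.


Bottleneck = longest station time
Station times: [6.2, 6.6, 11.6, 7.2, 8.8]
Max = 11.6 min
Rate = 60 / 11.6
= 5.17 units/hour (bottleneck: 11.6min)


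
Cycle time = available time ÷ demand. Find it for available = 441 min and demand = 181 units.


Cycle time = available time / demand
= 441 / 181
= 2.44 min/unit


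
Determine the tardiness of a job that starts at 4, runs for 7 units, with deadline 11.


Completion = start + processing = 4 + 7 = 11
Tardiness = max(0, C - d) = max(0, 11 - 11)
= max(0, 0)
= 0


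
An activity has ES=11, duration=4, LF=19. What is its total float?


EF = ES + duration = 11 + 4 = 15
LS = LF - duration = 19 - 4 = 15
Total Float = LF - EF = 19 - 15
(or LS - ES = 15 - 11)
= 4


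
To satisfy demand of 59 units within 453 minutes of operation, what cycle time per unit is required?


Cycle time = available time / demand
= 453 / 59
= 7.68 min/unit


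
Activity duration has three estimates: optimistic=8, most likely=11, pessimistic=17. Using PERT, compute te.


te = (o + 4m + p) / 6
= (8 + 4×11 + 17) / 6
= (8 + 44 + 17) / 6
= 69 / 6
= 11.50


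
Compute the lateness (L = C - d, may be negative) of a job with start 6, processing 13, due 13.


Completion = 6 + 13 = 19
Lateness = C - d = 19 - 13
= 6


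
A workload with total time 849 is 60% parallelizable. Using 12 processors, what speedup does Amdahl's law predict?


Amdahl's law: T_p = T × ((1-p) + p/N)
= 849 × ((1-0.6) + 0.6/12)
= 849 × (0.40 + 0.0500)
= 849 × 0.4500
= 382.05
Speedup = 849/382.05
= 2.22×


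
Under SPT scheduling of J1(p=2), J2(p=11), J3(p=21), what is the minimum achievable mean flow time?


SPT order: J1 → J2 → J3
Completion times:
  J1: C=2
  J2: C=13
  J3: C=34
Sum = 49, n = 3
Mean flow = 49/3
= 16.33


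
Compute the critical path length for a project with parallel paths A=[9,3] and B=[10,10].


Path A: 9 + 3 = 12
Path B: 10 + 10 = 20
Critical path = longest = max(12, 20)
= 20 (Path B)


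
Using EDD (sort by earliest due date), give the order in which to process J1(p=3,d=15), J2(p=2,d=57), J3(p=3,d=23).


EDD: sort by earliest due date
  J1: d=15, p=3
  J3: d=23, p=3
  J2: d=57, p=2
Order: J1 → J3 → J2


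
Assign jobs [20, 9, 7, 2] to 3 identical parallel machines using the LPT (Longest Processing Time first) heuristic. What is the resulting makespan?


Jobs (LPT sorted): [20, 9, 7, 2]
Machines: 3
  J=20 → Machine 1 (load: 0+20=20)
  J=9 → Machine 2 (load: 0+9=9)
  J=7 → Machine 3 (load: 0+7=7)
  J=2 → Machine 3 (load: 7+2=9)
Machine loads: [20, 9, 9]
Makespan = max = 20 time units


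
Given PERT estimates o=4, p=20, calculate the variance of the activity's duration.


σ² = ((p - o) / 6)² = (p - o)² / 36
= (20 - 4)² / 36
= 16² / 36
= 256 / 36
= 7.1111


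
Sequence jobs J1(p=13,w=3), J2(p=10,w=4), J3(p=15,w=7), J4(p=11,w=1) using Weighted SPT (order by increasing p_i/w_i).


WSPT (Smith's rule): sort by p/w ascending
  J3: p/w = 15/7 = 2.143
  J2: p/w = 10/4 = 2.500
  J1: p/w = 13/3 = 4.333
  J4: p/w = 11/1 = 11.000
Order: J3 → J2 → J1 → J4


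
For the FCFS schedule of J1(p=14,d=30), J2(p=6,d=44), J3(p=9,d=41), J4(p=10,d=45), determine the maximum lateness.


Lateness per job (L = C - d):
  J1: C=14, d=30, L=-16
  J2: C=20, d=44, L=-24
  J3: C=29, d=41, L=-12
  J4: C=39, d=45, L=-6
Lmax = max(-16, -24, -12, -6)
= -6


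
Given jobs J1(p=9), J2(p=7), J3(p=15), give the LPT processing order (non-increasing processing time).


LPT: sort by longest processing time first
  J3: p=15
  J1: p=9
  J2: p=7
Order: J3 → J1 → J2


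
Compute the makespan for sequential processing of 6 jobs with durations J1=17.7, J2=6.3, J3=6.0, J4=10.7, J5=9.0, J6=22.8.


Sequential makespan: sum all processing times
= 17.7 + 6.3 + 6.0 + 10.7 + 9.0 + 22.8
= 72.5 time units


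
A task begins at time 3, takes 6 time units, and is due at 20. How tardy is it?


Completion = start + processing = 3 + 6 = 9
Tardiness = max(0, C - d) = max(0, 9 - 20)
= max(0, -11)
= 0


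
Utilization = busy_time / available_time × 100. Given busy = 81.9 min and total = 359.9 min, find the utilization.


Utilization = busy / total × 100
= 81.9 / 359.9 × 100
= 22.8%


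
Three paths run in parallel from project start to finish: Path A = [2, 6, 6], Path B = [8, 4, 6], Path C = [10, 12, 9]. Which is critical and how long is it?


Path A: 2 + 6 + 6 = 14
Path B: 8 + 4 + 6 = 18
Path C: 10 + 12 + 9 = 31
Critical path = longest = max(14, 18, 31)
= 31 (Path C)


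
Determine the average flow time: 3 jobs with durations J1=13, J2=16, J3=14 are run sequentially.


Completion times:
  J1: completes at 13
  J2: completes at 29
  J3: completes at 43
Sum = 85
Average = 85/3
= 28.33


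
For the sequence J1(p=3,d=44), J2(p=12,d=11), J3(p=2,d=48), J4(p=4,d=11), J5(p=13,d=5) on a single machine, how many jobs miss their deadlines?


Completion vs due date:
  J1: C=3, d=44 → on time
  J2: C=15, d=11 → TARDY
  J3: C=17, d=48 → on time
  J4: C=21, d=11 → TARDY
  J5: C=34, d=5 → TARDY
Tardy jobs: J2, J4, J5
Count = 3


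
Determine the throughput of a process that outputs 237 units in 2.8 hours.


Throughput = units / time
= 237 / 2.8
= 84.6 units/hour


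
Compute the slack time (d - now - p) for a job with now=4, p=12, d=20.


Slack = due - current_time - processing
= 20 - 4 - 12
= 4


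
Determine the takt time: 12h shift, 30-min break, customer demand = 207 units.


Available = 12×60 - 30 = 690 min
Takt time = 690 / 207
= 3.33 min/unit


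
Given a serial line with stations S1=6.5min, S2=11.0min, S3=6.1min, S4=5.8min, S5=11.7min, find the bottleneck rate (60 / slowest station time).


Bottleneck = longest station time
Station times: [6.5, 11.0, 6.1, 5.8, 11.7]
Max = 11.7 min
Rate = 60 / 11.7
= 5.13 units/hour (bottleneck: 11.7min)


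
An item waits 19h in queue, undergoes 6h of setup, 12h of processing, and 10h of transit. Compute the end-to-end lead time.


Lead time = queue + setup + processing + transit
= 19 + 6 + 12 + 10
= 47 hours


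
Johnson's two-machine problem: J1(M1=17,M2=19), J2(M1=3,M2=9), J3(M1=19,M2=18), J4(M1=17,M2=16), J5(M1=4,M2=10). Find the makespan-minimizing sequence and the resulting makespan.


Johnson's rule:
Group 1 (M1≤M2, sort by M1): ['J2', 'J5', 'J1']
Group 2 (M1>M2, sort desc M2): ['J3', 'J4']
Sequence: J2 → J5 → J1 → J3 → J4
Makespan calculation:
  J2: M1 done=3, M2 done=12
  J5: M1 done=7, M2 done=22
  J1: M1 done=24, M2 done=43
  J3: M1 done=43, M2 done=61
  J4: M1 done=60, M2 done=77
= Sequence: J2 → J5 → J1 → J3 → J4, Makespan: 77


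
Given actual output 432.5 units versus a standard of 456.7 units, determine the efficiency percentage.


Efficiency = (actual / standard) × 100
= (432.5 / 456.7) × 100
= 94.7%


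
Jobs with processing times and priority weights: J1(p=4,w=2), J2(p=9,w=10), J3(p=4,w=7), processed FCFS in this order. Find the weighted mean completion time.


Completion times:
  J1: C=4, w×C=2×4=8
  J2: C=13, w×C=10×13=130
  J3: C=17, w×C=7×17=119
Sum w×C = 257
Sum w = 19
Weighted avg = 257/19
= 13.53


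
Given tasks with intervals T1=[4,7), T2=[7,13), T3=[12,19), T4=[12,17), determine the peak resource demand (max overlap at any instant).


Check each time point for overlaps:
  t=12: 3 tasks active (T2, T3, T4)
Max concurrent = 3


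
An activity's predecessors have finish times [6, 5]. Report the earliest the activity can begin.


ES = max of all predecessor completion times
Predecessors: [6, 5]
ES = max(6, 5)
= 6


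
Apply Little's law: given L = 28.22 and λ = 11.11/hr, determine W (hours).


Little's law: L = λW → W = L / λ
= 28.22 / 11.11
= 2.54 hours


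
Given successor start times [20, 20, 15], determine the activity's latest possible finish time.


LF = min of all successor start times
Successors start at: [20, 20, 15]
LF = min(20, 20, 15)
= 15


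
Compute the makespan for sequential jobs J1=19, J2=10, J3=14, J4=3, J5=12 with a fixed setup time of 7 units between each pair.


Makespan = Σ processing + (n-1) × setup
= (19 + 10 + 14 + 3 + 12) + (5-1)×7
= 58 + 28
= 86 time units


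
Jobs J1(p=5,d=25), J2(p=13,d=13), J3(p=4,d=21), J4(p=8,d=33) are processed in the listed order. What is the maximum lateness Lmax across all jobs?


Lateness per job (L = C - d):
  J1: C=5, d=25, L=-20
  J2: C=18, d=13, L=5
  J3: C=22, d=21, L=1
  J4: C=30, d=33, L=-3
Lmax = max(-20, 5, 1, -3)
= 5


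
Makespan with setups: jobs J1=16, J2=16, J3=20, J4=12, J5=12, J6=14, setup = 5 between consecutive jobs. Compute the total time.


Makespan = Σ processing + (n-1) × setup
= (16 + 16 + 20 + 12 + 12 + 14) + (6-1)×5
= 90 + 25
= 115 time units


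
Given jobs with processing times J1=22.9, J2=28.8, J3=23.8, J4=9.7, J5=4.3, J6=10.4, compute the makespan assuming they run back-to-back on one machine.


Sequential makespan: sum all processing times
= 22.9 + 28.8 + 23.8 + 9.7 + 4.3 + 10.4
= 99.9 time units


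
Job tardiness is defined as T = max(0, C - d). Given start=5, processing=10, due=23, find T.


Completion = start + processing = 5 + 10 = 15
Tardiness = max(0, C - d) = max(0, 15 - 23)
= max(0, -8)
= 0


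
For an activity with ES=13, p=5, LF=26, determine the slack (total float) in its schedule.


EF = ES + duration = 13 + 5 = 18
LS = LF - duration = 26 - 5 = 21
Total Float = LF - EF = 26 - 18
(or LS - ES = 21 - 13)
= 8


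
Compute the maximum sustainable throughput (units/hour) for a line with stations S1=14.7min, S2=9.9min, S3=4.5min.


Bottleneck = longest station time
Station times: [14.7, 9.9, 4.5]
Max = 14.7 min
Rate = 60 / 14.7
= 4.08 units/hour (bottleneck: 14.7min)


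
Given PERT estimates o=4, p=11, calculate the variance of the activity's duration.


σ² = ((p - o) / 6)² = (p - o)² / 36
= (11 - 4)² / 36
= 7² / 36
= 49 / 36
= 1.3611


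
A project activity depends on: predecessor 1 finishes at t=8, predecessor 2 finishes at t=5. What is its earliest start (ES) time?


ES = max of all predecessor completion times
Predecessors: [8, 5]
ES = max(8, 5)
= 8


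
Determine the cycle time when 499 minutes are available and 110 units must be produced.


Cycle time = available time / demand
= 499 / 110
= 4.54 min/unit


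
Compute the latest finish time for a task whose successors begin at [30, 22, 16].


LF = min of all successor start times
Successors start at: [30, 22, 16]
LF = min(30, 22, 16)
= 16


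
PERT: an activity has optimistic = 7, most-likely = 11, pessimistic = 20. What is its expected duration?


te = (o + 4m + p) / 6
= (7 + 4×11 + 20) / 6
= (7 + 44 + 20) / 6
= 71 / 6
= 11.83


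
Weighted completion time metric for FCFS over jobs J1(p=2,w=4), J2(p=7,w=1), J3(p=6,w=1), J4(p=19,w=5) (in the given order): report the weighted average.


Completion times:
  J1: C=2, w×C=4×2=8
  J2: C=9, w×C=1×9=9
  J3: C=15, w×C=1×15=15
  J4: C=34, w×C=5×34=170
Sum w×C = 202
Sum w = 11
Weighted avg = 202/11
= 18.36


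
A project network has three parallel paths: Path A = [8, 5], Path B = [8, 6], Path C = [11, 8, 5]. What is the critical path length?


Path A: 8 + 5 = 13
Path B: 8 + 6 = 14
Path C: 11 + 8 + 5 = 24
Critical path = longest = max(13, 14, 24)
= 24 (Path C)


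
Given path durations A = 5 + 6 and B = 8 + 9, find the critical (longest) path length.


Path A: 5 + 6 = 11
Path B: 8 + 9 = 17
Critical path = longest = max(11, 17)
= 17 (Path B)


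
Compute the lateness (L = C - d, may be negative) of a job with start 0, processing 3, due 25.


Completion = 0 + 3 = 3
Lateness = C - d = 3 - 25
= -22


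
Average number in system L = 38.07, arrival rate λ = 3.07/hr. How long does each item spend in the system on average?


Little's law: L = λW → W = L / λ
= 38.07 / 3.07
= 12.40 hours


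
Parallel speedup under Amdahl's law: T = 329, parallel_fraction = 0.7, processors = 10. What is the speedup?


Amdahl's law: T_p = T × ((1-p) + p/N)
= 329 × ((1-0.7) + 0.7/10)
= 329 × (0.30 + 0.0700)
= 329 × 0.3700
= 121.73
Speedup = 329/121.73
= 2.70×


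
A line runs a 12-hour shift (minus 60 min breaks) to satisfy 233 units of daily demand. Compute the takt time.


Available = 12×60 - 60 = 660 min
Takt time = 660 / 233
= 2.83 min/unit


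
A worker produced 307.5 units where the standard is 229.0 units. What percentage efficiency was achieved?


Efficiency = (actual / standard) × 100
= (307.5 / 229.0) × 100
= 134.3%


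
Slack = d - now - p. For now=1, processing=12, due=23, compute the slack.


Slack = due - current_time - processing
= 23 - 1 - 12
= 10


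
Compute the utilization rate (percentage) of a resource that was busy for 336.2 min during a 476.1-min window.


Utilization = busy / total × 100
= 336.2 / 476.1 × 100
= 70.6%


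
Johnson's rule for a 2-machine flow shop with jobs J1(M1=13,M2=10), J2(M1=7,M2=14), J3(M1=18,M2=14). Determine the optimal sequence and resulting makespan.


Johnson's rule:
Group 1 (M1≤M2, sort by M1): ['J2']
Group 2 (M1>M2, sort desc M2): ['J3', 'J1']
Sequence: J2 → J3 → J1
Makespan calculation:
  J2: M1 done=7, M2 done=21
  J3: M1 done=25, M2 done=39
  J1: M1 done=38, M2 done=49
= Sequence: J2 → J3 → J1, Makespan: 49


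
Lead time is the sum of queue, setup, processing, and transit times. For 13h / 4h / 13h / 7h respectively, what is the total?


Lead time = queue + setup + processing + transit
= 13 + 4 + 13 + 7
= 37 hours


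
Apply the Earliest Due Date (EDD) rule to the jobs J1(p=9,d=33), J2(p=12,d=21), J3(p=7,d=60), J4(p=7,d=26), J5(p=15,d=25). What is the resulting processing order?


EDD: sort by earliest due date
  J2: d=21, p=12
  J5: d=25, p=15
  J4: d=26, p=7
  J1: d=33, p=9
  J3: d=60, p=7
Order: J2 → J5 → J4 → J1 → J3


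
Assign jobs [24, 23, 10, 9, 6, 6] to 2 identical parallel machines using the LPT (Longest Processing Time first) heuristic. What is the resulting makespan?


Jobs (LPT sorted): [24, 23, 10, 9, 6, 6]
Machines: 2
  J=24 → Machine 1 (load: 0+24=24)
  J=23 → Machine 2 (load: 0+23=23)
  J=10 → Machine 2 (load: 23+10=33)
  J=9 → Machine 1 (load: 24+9=33)
  J=6 → Machine 1 (load: 33+6=39)
  J=6 → Machine 2 (load: 33+6=39)
Machine loads: [39, 39]
Makespan = max = 39 time units


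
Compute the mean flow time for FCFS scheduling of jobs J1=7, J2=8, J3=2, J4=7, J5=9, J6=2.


Completion times:
  J1: completes at 7
  J2: completes at 15
  J3: completes at 17
  J4: completes at 24
  J5: completes at 33
  J6: completes at 35
Sum = 131
Average = 131/6
= 21.83


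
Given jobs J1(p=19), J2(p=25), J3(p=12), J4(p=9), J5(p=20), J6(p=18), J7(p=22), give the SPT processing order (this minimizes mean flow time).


SPT: sort by shortest processing time
  J4: p=9
  J3: p=12
  J6: p=18
  J1: p=19
  J5: p=20
  J7: p=22
  J2: p=25
Order: J4 → J3 → J6 → J1 → J5 → J7 → J2


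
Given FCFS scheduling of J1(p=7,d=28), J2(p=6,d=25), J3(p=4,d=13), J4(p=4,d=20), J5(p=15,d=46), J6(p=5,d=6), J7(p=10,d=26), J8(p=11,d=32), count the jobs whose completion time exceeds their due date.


Completion vs due date:
  J1: C=7, d=28 → on time
  J2: C=13, d=25 → on time
  J3: C=17, d=13 → TARDY
  J4: C=21, d=20 → TARDY
  J5: C=36, d=46 → on time
  J6: C=41, d=6 → TARDY
  J7: C=51, d=26 → TARDY
  J8: C=62, d=32 → TARDY
Tardy jobs: J3, J4, J6, J7, J8
Count = 5


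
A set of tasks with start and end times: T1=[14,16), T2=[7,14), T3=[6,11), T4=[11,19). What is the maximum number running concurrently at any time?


Check each time point for overlaps:
  t=7: 2 tasks active (T2, T3)
Max concurrent = 2


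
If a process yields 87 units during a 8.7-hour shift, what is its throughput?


Throughput = units / time
= 87 / 8.7
= 10.0 units/hour


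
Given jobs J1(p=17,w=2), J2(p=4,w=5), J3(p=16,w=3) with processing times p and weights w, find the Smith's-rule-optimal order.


WSPT (Smith's rule): sort by p/w ascending
  J2: p/w = 4/5 = 0.800
  J3: p/w = 16/3 = 5.333
  J1: p/w = 17/2 = 8.500
Order: J2 → J3 → J1


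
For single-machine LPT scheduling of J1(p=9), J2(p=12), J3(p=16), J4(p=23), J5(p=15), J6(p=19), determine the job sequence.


LPT: sort by longest processing time first
  J4: p=23
  J6: p=19
  J3: p=16
  J5: p=15
  J2: p=12
  J1: p=9
Order: J4 → J6 → J3 → J5 → J2 → J1


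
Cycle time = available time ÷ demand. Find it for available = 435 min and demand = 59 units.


Cycle time = available time / demand
= 435 / 59
= 7.37 min/unit


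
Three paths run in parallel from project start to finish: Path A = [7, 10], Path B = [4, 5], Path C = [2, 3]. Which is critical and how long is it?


Path A: 7 + 10 = 17
Path B: 4 + 5 = 9
Path C: 2 + 3 = 5
Critical path = longest = max(17, 9, 5)
= 17 (Path A)


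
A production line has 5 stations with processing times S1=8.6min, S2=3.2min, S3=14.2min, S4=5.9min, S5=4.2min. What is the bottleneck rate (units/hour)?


Bottleneck = longest station time
Station times: [8.6, 3.2, 14.2, 5.9, 4.2]
Max = 14.2 min
Rate = 60 / 14.2
= 4.23 units/hour (bottleneck: 14.2min)


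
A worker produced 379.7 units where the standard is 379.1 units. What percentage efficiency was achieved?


Efficiency = (actual / standard) × 100
= (379.7 / 379.1) × 100
= 100.2%


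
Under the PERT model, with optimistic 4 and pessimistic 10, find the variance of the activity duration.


σ² = ((p - o) / 6)² = (p - o)² / 36
= (10 - 4)² / 36
= 6² / 36
= 36 / 36
= 1.0000


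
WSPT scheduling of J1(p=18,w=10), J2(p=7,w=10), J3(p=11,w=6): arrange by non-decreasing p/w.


WSPT (Smith's rule): sort by p/w ascending
  J2: p/w = 7/10 = 0.700
  J1: p/w = 18/10 = 1.800
  J3: p/w = 11/6 = 1.833
Order: J2 → J1 → J3


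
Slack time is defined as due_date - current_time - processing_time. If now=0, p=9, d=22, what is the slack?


Slack = due - current_time - processing
= 22 - 0 - 9
= 13


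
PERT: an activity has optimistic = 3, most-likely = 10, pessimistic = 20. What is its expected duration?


te = (o + 4m + p) / 6
= (3 + 4×10 + 20) / 6
= (3 + 40 + 20) / 6
= 63 / 6
= 10.50


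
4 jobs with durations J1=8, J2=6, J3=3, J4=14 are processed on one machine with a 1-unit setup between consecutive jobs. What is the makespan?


Makespan = Σ processing + (n-1) × setup
= (8 + 6 + 3 + 14) + (4-1)×1
= 31 + 3
= 34 time units


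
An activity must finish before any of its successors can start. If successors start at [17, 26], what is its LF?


LF = min of all successor start times
Successors start at: [17, 26]
LF = min(17, 26)
= 17


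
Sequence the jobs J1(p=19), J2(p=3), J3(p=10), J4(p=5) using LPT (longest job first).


LPT: sort by longest processing time first
  J1: p=19
  J3: p=10
  J4: p=5
  J2: p=3
Order: J1 → J3 → J4 → J2


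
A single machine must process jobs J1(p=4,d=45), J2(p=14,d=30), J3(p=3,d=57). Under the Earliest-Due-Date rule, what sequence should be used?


EDD: sort by earliest due date
  J2: d=30, p=14
  J1: d=45, p=4
  J3: d=57, p=3
Order: J2 → J1 → J3


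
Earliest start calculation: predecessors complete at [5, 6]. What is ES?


ES = max of all predecessor completion times
Predecessors: [5, 6]
ES = max(5, 6)
= 6


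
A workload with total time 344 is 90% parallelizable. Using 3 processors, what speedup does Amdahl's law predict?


Amdahl's law: T_p = T × ((1-p) + p/N)
= 344 × ((1-0.9) + 0.9/3)
= 344 × (0.10 + 0.3000)
= 344 × 0.4000
= 137.60
Speedup = 344/137.60
= 2.50×


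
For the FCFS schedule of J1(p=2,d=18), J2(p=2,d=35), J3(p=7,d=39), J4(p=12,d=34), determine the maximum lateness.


Lateness per job (L = C - d):
  J1: C=2, d=18, L=-16
  J2: C=4, d=35, L=-31
  J3: C=11, d=39, L=-28
  J4: C=23, d=34, L=-11
Lmax = max(-16, -31, -28, -11)
= -11


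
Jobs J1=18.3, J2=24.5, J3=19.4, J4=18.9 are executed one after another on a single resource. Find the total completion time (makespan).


Sequential makespan: sum all processing times
= 18.3 + 24.5 + 19.4 + 18.9
= 81.1 time units


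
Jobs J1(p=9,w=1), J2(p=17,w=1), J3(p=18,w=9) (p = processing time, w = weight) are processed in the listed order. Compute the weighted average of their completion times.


Completion times:
  J1: C=9, w×C=1×9=9
  J2: C=26, w×C=1×26=26
  J3: C=44, w×C=9×44=396
Sum w×C = 431
Sum w = 11
Weighted avg = 431/11
= 39.18


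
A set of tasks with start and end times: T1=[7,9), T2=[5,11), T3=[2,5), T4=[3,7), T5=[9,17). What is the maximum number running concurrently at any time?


Check each time point for overlaps:
  t=3: 2 tasks active (T3, T4)
Max concurrent = 2


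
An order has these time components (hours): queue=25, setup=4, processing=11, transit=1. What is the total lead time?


Lead time = queue + setup + processing + transit
= 25 + 4 + 11 + 1
= 41 hours


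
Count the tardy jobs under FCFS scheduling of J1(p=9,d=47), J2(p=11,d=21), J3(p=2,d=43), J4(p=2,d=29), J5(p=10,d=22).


Completion vs due date:
  J1: C=9, d=47 → on time
  J2: C=20, d=21 → on time
  J3: C=22, d=43 → on time
  J4: C=24, d=29 → on time
  J5: C=34, d=22 → TARDY
Tardy jobs: J5
Count = 1


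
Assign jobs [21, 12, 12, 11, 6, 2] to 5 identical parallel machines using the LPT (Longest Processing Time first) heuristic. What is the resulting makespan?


Jobs (LPT sorted): [21, 12, 12, 11, 6, 2]
Machines: 5
  J=21 → Machine 1 (load: 0+21=21)
  J=12 → Machine 2 (load: 0+12=12)
  J=12 → Machine 3 (load: 0+12=12)
  J=11 → Machine 4 (load: 0+11=11)
  J=6 → Machine 5 (load: 0+6=6)
  J=2 → Machine 5 (load: 6+2=8)
Machine loads: [21, 12, 12, 11, 8]
Makespan = max = 21 time units


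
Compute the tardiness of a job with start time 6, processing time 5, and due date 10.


Completion = start + processing = 6 + 5 = 11
Tardiness = max(0, C - d) = max(0, 11 - 10)
= max(0, 1)
= 1


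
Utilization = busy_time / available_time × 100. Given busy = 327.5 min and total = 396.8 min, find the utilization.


Utilization = busy / total × 100
= 327.5 / 396.8 × 100
= 82.5%


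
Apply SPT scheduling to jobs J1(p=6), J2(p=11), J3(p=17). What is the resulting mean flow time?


SPT order: J1 → J2 → J3
Completion times:
  J1: C=6
  J2: C=17
  J3: C=34
Sum = 57, n = 3
Mean flow = 57/3
= 19.00


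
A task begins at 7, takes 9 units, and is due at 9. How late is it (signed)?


Completion = 7 + 9 = 16
Lateness = C - d = 16 - 9
= 7


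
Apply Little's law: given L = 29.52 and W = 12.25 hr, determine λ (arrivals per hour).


Little's law: L = λW → λ = L / W
= 29.52 / 12.25
= 2.41 per hour


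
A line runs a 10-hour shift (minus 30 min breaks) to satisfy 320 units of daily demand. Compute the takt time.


Available = 10×60 - 30 = 570 min
Takt time = 570 / 320
= 1.78 min/unit


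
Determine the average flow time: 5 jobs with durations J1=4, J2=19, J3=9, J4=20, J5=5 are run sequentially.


Completion times:
  J1: completes at 4
  J2: completes at 23
  J3: completes at 32
  J4: completes at 52
  J5: completes at 57
Sum = 168
Average = 168/5
= 33.60


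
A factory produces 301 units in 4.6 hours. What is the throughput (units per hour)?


Throughput = units / time
= 301 / 4.6
= 65.4 units/hour


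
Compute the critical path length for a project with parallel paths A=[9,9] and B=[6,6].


Path A: 9 + 9 = 18
Path B: 6 + 6 = 12
Critical path = longest = max(18, 12)
= 18 (Path A)


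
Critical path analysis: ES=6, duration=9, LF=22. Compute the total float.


EF = ES + duration = 6 + 9 = 15
LS = LF - duration = 22 - 9 = 13
Total Float = LF - EF = 22 - 15
(or LS - ES = 13 - 6)
= 7


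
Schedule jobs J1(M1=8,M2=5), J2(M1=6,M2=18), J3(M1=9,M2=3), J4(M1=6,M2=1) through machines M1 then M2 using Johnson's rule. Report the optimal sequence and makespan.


Johnson's rule:
Group 1 (M1≤M2, sort by M1): ['J2']
Group 2 (M1>M2, sort desc M2): ['J1', 'J3', 'J4']
Sequence: J2 → J1 → J3 → J4
Makespan calculation:
  J2: M1 done=6, M2 done=24
  J1: M1 done=14, M2 done=29
  J3: M1 done=23, M2 done=32
  J4: M1 done=29, M2 done=33
= Sequence: J2 → J1 → J3 → J4, Makespan: 33


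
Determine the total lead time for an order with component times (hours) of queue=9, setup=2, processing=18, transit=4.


Lead time = queue + setup + processing + transit
= 9 + 2 + 18 + 4
= 33 hours


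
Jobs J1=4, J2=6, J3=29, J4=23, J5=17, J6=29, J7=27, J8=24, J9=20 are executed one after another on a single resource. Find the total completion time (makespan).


Sequential makespan: sum all processing times
= 4 + 6 + 29 + 23 + 17 + 29 + 27 + 24 + 20
= 179 time units


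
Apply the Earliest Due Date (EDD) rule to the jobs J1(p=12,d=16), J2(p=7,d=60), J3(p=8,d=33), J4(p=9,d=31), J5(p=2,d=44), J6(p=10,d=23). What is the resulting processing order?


EDD: sort by earliest due date
  J1: d=16, p=12
  J6: d=23, p=10
  J4: d=31, p=9
  J3: d=33, p=8
  J5: d=44, p=2
  J2: d=60, p=7
Order: J1 → J6 → J4 → J3 → J5 → J2


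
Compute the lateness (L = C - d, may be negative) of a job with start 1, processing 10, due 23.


Completion = 1 + 10 = 11
Lateness = C - d = 11 - 23
= -12


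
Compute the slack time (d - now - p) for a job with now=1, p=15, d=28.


Slack = due - current_time - processing
= 28 - 1 - 15
= 12


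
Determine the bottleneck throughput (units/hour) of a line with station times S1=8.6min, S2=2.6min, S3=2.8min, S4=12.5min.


Bottleneck = longest station time
Station times: [8.6, 2.6, 2.8, 12.5]
Max = 12.5 min
Rate = 60 / 12.5
= 4.80 units/hour (bottleneck: 12.5min)


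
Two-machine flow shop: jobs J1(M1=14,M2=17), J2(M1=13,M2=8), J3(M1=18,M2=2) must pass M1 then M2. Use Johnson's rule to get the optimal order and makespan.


Johnson's rule:
Group 1 (M1≤M2, sort by M1): ['J1']
Group 2 (M1>M2, sort desc M2): ['J2', 'J3']
Sequence: J1 → J2 → J3
Makespan calculation:
  J1: M1 done=14, M2 done=31
  J2: M1 done=27, M2 done=39
  J3: M1 done=45, M2 done=47
= Sequence: J1 → J2 → J3, Makespan: 47


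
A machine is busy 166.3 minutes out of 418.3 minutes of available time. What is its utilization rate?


Utilization = busy / total × 100
= 166.3 / 418.3 × 100
= 39.8%


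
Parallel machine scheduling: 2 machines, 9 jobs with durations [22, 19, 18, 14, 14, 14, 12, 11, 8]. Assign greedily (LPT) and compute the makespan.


Jobs (LPT sorted): [22, 19, 18, 14, 14, 14, 12, 11, 8]
Machines: 2
  J=22 → Machine 1 (load: 0+22=22)
  J=19 → Machine 2 (load: 0+19=19)
  J=18 → Machine 2 (load: 19+18=37)
  J=14 → Machine 1 (load: 22+14=36)
  J=14 → Machine 1 (load: 36+14=50)
  J=14 → Machine 2 (load: 37+14=51)
  J=12 → Machine 1 (load: 50+12=62)
  J=11 → Machine 2 (load: 51+11=62)
  J=8 → Machine 1 (load: 62+8=70)
Machine loads: [70, 62]
Makespan = max = 70 time units


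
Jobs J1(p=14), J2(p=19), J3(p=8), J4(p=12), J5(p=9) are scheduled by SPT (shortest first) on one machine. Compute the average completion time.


SPT order: J3 → J5 → J4 → J1 → J2
Completion times:
  J3: C=8
  J5: C=17
  J4: C=29
  J1: C=43
  J2: C=62
Sum = 159, n = 5
Mean flow = 159/5
= 31.80


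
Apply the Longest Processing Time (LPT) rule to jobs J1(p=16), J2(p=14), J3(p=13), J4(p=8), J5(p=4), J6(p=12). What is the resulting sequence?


LPT: sort by longest processing time first
  J1: p=16
  J2: p=14
  J3: p=13
  J6: p=12
  J4: p=8
  J5: p=4
Order: J1 → J2 → J3 → J6 → J4 → J5


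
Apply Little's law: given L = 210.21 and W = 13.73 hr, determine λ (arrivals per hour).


Little's law: L = λW → λ = L / W
= 210.21 / 13.73
= 15.31 per hour


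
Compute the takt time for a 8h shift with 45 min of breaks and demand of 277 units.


Available = 8×60 - 45 = 435 min
Takt time = 435 / 277
= 1.57 min/unit


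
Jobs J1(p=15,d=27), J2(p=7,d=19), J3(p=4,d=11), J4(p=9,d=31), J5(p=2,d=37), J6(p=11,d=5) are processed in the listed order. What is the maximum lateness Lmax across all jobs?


Lateness per job (L = C - d):
  J1: C=15, d=27, L=-12
  J2: C=22, d=19, L=3
  J3: C=26, d=11, L=15
  J4: C=35, d=31, L=4
  J5: C=37, d=37, L=0
  J6: C=48, d=5, L=43
Lmax = max(-12, 3, 15, 4, 0, 43)
= 43


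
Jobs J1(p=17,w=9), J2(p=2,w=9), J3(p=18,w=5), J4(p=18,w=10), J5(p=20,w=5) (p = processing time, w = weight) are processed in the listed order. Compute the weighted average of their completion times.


Completion times:
  J1: C=17, w×C=9×17=153
  J2: C=19, w×C=9×19=171
  J3: C=37, w×C=5×37=185
  J4: C=55, w×C=10×55=550
  J5: C=75, w×C=5×75=375
Sum w×C = 1434
Sum w = 38
Weighted avg = 1434/38
= 37.74


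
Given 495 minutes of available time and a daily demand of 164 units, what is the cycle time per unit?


Cycle time = available time / demand
= 495 / 164
= 3.02 min/unit


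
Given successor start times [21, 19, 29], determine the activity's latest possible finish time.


LF = min of all successor start times
Successors start at: [21, 19, 29]
LF = min(21, 19, 29)
= 19


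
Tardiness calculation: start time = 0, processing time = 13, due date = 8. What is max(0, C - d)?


Completion = start + processing = 0 + 13 = 13
Tardiness = max(0, C - d) = max(0, 13 - 8)
= max(0, 5)
= 5


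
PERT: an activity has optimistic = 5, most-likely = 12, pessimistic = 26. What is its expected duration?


te = (o + 4m + p) / 6
= (5 + 4×12 + 26) / 6
= (5 + 48 + 26) / 6
= 79 / 6
= 13.17


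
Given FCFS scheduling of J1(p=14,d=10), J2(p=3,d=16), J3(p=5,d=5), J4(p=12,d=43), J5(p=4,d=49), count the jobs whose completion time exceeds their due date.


Completion vs due date:
  J1: C=14, d=10 → TARDY
  J2: C=17, d=16 → TARDY
  J3: C=22, d=5 → TARDY
  J4: C=34, d=43 → on time
  J5: C=38, d=49 → on time
Tardy jobs: J1, J2, J3
Count = 3


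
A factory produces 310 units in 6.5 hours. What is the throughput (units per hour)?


Throughput = units / time
= 310 / 6.5
= 47.7 units/hour


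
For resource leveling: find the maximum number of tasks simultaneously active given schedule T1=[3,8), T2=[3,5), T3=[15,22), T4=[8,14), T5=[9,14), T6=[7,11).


Check each time point for overlaps:
  t=9: 3 tasks active (T4, T5, T6)
Max concurrent = 3


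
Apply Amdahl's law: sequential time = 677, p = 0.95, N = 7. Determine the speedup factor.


Amdahl's law: T_p = T × ((1-p) + p/N)
= 677 × ((1-0.95) + 0.95/7)
= 677 × (0.05 + 0.1357)
= 677 × 0.1857
= 125.73
Speedup = 677/125.73
= 5.38×


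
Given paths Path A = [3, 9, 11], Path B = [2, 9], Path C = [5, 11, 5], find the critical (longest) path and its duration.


Path A: 3 + 9 + 11 = 23
Path B: 2 + 9 = 11
Path C: 5 + 11 + 5 = 21
Critical path = longest = max(23, 11, 21)
= 23 (Path A)


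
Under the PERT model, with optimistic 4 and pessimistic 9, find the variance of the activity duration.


σ² = ((p - o) / 6)² = (p - o)² / 36
= (9 - 4)² / 36
= 5² / 36
= 25 / 36
= 0.6944


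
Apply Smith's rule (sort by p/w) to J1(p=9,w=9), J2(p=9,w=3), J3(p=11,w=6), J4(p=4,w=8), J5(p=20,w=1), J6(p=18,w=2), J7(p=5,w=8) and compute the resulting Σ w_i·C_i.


WSPT order (by p/w): J4 → J7 → J1 → J3 → J2 → J6 → J5
  J4: C=4, w·C=8×4=32
  J7: C=9, w·C=8×9=72
  J1: C=18, w·C=9×18=162
  J3: C=29, w·C=6×29=174
  J2: C=38, w·C=3×38=114
  J6: C=56, w·C=2×56=112
  J5: C=76, w·C=1×76=76
Σ w·C = 742
= 742


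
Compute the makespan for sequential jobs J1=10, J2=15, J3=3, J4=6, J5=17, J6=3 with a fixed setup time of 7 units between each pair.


Makespan = Σ processing + (n-1) × setup
= (10 + 15 + 3 + 6 + 17 + 3) + (6-1)×7
= 54 + 35
= 89 time units


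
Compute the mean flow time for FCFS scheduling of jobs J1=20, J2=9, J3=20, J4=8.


Completion times:
  J1: completes at 20
  J2: completes at 29
  J3: completes at 49
  J4: completes at 57
Sum = 155
Average = 155/4
= 38.75


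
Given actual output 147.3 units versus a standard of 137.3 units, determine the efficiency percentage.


Efficiency = (actual / standard) × 100
= (147.3 / 137.3) × 100
= 107.3%


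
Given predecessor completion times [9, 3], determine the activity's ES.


ES = max of all predecessor completion times
Predecessors: [9, 3]
ES = max(9, 3)
= 9


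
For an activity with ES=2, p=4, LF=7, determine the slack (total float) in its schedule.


EF = ES + duration = 2 + 4 = 6
LS = LF - duration = 7 - 4 = 3
Total Float = LF - EF = 7 - 6
(or LS - ES = 3 - 2)
= 1


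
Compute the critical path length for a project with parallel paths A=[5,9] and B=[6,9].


Path A: 5 + 9 = 14
Path B: 6 + 9 = 15
Critical path = longest = max(14, 15)
= 15 (Path B)
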